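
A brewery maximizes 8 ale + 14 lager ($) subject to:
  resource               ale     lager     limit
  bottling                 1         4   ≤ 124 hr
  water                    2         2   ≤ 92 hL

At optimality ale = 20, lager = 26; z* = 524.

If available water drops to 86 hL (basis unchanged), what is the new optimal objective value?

506

At the optimum: bottling uses 124 of 124 (binding); water uses 92 of 92 (binding).
Dual feasibility on the basic columns requires 1·y_bottling + 2·y_water = 8, 4·y_bottling + 2·y_water = 14.
→ y_bottling = 2 and y_water = 3.
Δz = y_water·Δb = 3 × (-6) = -18, so new z* = 524 − 18 = 506.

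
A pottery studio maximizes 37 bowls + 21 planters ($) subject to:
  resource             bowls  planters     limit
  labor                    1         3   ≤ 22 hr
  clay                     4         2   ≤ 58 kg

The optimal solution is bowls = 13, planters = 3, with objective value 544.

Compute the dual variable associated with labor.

Both labor and clay are binding at x*.
Dual feasibility on the basic columns requires 1·y_labor + 4·y_clay = 37, 3·y_labor + 2·y_clay = 21.
Solving: y_labor = 1, y_clay = 9.
Shadow price of labor = 1.

1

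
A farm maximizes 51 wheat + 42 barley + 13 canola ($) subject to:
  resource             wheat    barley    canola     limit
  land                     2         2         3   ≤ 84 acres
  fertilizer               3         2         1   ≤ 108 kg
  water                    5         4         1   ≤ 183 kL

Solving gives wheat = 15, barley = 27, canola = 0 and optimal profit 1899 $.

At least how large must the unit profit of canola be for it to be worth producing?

18

Check each constraint at x*: land 84/84 (tight); fertilizer 99/108 (slack 9); water 183/183 (tight).
By complementary slackness, y = 0 for the non-binding constraint.
The binding rows give the dual system: 2·y_land + 5·y_water = 51 and 2·y_land + 4·y_water = 42.
→ y_land = 3 and y_water = 9.
canola enters the basis when its profit ≥ yᵀa₃ = 3·3 + 9·1 = 18.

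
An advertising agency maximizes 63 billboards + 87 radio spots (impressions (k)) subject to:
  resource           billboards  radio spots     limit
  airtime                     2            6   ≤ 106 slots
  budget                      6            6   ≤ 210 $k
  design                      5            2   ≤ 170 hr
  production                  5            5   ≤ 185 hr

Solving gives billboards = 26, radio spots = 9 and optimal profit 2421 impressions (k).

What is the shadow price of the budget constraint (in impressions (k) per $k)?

At the optimum: airtime uses 106 of 106 (binding); budget uses 210 of 210 (binding); design uses 148 of 170 (slack = 22); production uses 175 of 185 (slack = 10).
Slack constraints have shadow price 0 (complementary slackness).
The binding rows give the dual system: 2·y_airtime + 6·y_budget = 63 and 6·y_airtime + 6·y_budget = 87.
→ y_airtime = 6 and y_budget = 8.5.
Shadow price of budget = 8.5.

8.5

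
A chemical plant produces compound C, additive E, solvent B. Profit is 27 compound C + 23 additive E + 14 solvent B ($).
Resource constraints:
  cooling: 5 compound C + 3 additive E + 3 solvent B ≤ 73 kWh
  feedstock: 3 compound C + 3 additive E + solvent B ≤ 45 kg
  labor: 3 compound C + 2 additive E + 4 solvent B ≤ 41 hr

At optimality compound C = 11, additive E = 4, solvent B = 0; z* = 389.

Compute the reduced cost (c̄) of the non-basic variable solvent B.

At the optimum: cooling uses 67 of 73 (slack = 6); feedstock uses 45 of 45 (binding); labor uses 41 of 41 (binding).
Slack constraints have shadow price 0 (complementary slackness).
The binding rows give the dual system: 3·y_feedstock + 3·y_labor = 27 and 3·y_feedstock + 2·y_labor = 23.
This yields shadow prices y_feedstock = 5, y_labor = 4.
Reduced cost of solvent B: c₃ − yᵀa₃ = 14 − (5·1 + 4·4) = 14 − 21 = -7.

-7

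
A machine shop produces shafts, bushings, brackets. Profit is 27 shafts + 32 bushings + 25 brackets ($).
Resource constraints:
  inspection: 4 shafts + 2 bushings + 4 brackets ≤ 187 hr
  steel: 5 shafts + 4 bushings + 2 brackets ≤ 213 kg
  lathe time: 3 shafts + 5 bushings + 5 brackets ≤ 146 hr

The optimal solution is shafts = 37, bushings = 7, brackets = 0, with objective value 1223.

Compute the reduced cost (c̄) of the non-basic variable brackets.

Binding: steel and lathe time. Non-binding: inspection (25 unused).
Slack constraints have shadow price 0 (complementary slackness).
Dual feasibility on the basic columns requires 5·y_steel + 3·y_lathe time = 27, 4·y_steel + 5·y_lathe time = 32.
→ y_steel = 3 and y_lathe time = 4.
Reduced cost of brackets: c₃ − yᵀa₃ = 25 − (3·2 + 4·5) = 25 − 26 = -1.

-1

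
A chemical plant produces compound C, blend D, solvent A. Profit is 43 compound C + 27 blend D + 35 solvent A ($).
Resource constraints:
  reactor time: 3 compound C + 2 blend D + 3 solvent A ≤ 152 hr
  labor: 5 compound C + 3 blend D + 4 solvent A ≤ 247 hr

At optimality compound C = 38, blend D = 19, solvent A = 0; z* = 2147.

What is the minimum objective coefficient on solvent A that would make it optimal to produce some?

At the optimum: reactor time uses 152 of 152 (binding); labor uses 247 of 247 (binding).
Dual feasibility on the basic columns requires 3·y_reactor time + 5·y_labor = 43, 2·y_reactor time + 3·y_labor = 27.
Solving: y_reactor time = 6, y_labor = 5.
solvent A enters the basis when its profit ≥ yᵀa₃ = 6·3 + 5·4 = 38.

38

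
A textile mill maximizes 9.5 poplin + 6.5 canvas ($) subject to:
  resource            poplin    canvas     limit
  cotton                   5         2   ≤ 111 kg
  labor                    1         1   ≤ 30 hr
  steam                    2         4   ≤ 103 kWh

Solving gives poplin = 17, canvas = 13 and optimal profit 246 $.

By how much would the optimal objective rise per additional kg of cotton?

1

At the optimum: cotton uses 111 of 111 (binding); labor uses 30 of 30 (binding); steam uses 86 of 103 (slack = 17).
Slack constraints have shadow price 0 (complementary slackness).
From A_Bᵀ y = c: 5·y_cotton + 1·y_labor = 9.5; 2·y_cotton + 1·y_labor = 6.5.
This yields shadow prices y_cotton = 1, y_labor = 4.5.
Shadow price of cotton = 1.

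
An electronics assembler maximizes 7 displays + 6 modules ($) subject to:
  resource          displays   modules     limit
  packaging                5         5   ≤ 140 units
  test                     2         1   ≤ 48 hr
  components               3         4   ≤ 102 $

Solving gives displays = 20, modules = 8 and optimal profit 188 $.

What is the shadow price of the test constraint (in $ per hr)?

Binding: packaging and test. Non-binding: components (10 unused).
By complementary slackness, y = 0 for the non-binding constraint.
From A_Bᵀ y = c: 5·y_packaging + 2·y_test = 7; 5·y_packaging + 1·y_test = 6.
Solving: y_packaging = 1, y_test = 1.
Shadow price of test = 1.

1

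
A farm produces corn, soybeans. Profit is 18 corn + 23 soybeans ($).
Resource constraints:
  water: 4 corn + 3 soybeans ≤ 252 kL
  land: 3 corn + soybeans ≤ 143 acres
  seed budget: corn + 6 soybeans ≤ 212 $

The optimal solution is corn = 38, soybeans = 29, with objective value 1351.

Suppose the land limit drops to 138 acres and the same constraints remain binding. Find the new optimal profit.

1326

At the optimum: water uses 239 of 252 (slack = 13); land uses 143 of 143 (binding); seed budget uses 212 of 212 (binding).
By complementary slackness, y = 0 for the non-binding constraint.
From A_Bᵀ y = c: 3·y_land + 1·y_seed budget = 18; 1·y_land + 6·y_seed budget = 23.
→ y_land = 5 and y_seed budget = 3.
Δz = y_land·Δb = 5 × (-5) = -25, so new z* = 1351 − 25 = 1326.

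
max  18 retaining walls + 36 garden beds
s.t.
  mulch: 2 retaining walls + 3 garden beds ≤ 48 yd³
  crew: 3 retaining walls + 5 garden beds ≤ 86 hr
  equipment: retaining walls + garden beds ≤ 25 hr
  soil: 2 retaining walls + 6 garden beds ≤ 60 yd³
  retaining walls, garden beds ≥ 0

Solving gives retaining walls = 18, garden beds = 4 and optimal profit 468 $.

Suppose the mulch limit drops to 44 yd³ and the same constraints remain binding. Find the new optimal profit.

444

At the optimum: mulch uses 48 of 48 (binding); crew uses 74 of 86 (slack = 12); equipment uses 22 of 25 (slack = 3); soil uses 60 of 60 (binding).
By complementary slackness, y = 0 for the non-binding constraints.
The binding rows give the dual system: 2·y_mulch + 2·y_soil = 18 and 3·y_mulch + 6·y_soil = 36.
→ y_mulch = 6 and y_soil = 3.
Δz = y_mulch·Δb = 6 × (-4) = -24, so new z* = 468 − 24 = 444.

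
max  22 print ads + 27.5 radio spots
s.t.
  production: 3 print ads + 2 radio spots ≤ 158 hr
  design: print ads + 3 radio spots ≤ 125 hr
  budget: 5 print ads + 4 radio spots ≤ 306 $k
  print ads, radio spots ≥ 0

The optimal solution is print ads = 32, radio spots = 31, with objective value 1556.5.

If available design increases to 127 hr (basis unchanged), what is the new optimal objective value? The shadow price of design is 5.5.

Δb = 2, so new z* = 1556.5 + (5.5)·(2) = 1556.5 + 11 = 1567.5.

1567.5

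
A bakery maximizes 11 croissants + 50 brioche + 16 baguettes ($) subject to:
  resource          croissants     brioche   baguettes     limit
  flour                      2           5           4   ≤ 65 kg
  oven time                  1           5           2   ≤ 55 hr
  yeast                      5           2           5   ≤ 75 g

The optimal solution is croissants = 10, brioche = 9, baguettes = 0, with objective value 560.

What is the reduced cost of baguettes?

At the optimum: flour uses 65 of 65 (binding); oven time uses 55 of 55 (binding); yeast uses 68 of 75 (slack = 7).
By complementary slackness, y = 0 for the non-binding constraint.
Dual feasibility on the basic columns requires 2·y_flour + 1·y_oven time = 11, 5·y_flour + 5·y_oven time = 50.
Solving: y_flour = 1, y_oven time = 9.
Reduced cost of baguettes: c₃ − yᵀa₃ = 16 − (1·4 + 9·2) = 16 − 22 = -6.

-6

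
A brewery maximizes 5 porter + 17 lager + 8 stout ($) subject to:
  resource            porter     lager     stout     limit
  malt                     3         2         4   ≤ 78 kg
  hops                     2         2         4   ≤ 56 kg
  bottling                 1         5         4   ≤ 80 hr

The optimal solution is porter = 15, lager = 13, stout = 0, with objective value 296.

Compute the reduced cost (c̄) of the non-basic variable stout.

-8

At the optimum: malt uses 71 of 78 (slack = 7); hops uses 56 of 56 (binding); bottling uses 80 of 80 (binding).
Slack constraints have shadow price 0 (complementary slackness).
From A_Bᵀ y = c: 2·y_hops + 1·y_bottling = 5; 2·y_hops + 5·y_bottling = 17.
→ y_hops = 1 and y_bottling = 3.
Reduced cost of stout: c₃ − yᵀa₃ = 8 − (1·4 + 3·4) = 8 − 16 = -8.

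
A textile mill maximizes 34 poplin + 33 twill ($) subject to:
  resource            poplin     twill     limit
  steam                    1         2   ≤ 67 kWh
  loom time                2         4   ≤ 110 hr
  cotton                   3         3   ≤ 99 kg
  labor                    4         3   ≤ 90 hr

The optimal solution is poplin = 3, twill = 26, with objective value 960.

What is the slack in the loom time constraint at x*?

0

loom time used = 2·3 + 4·26 = 110; slack = 110 − 110 = 0.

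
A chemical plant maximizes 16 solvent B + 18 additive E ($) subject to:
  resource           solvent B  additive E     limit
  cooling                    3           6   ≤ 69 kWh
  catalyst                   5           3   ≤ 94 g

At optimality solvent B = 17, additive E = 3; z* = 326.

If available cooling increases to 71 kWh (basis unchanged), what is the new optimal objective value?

330

Check each constraint at x*: cooling 69/69 (tight); catalyst 94/94 (tight).
The binding rows give the dual system: 3·y_cooling + 5·y_catalyst = 16 and 6·y_cooling + 3·y_catalyst = 18.
→ y_cooling = 2 and y_catalyst = 2.
Δz = y_cooling·Δb = 2 × (2) = 4, so new z* = 326 + 4 = 330.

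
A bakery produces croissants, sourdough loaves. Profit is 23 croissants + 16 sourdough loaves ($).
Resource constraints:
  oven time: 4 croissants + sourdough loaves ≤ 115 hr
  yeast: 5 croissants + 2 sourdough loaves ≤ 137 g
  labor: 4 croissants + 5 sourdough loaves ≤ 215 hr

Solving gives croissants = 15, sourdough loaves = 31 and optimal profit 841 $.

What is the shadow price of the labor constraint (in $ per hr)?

Binding: yeast and labor. Non-binding: oven time (24 unused).
Slack constraints have shadow price 0 (complementary slackness).
The binding rows give the dual system: 5·y_yeast + 4·y_labor = 23 and 2·y_yeast + 5·y_labor = 16.
→ y_yeast = 3 and y_labor = 2.
Shadow price of labor = 2.

2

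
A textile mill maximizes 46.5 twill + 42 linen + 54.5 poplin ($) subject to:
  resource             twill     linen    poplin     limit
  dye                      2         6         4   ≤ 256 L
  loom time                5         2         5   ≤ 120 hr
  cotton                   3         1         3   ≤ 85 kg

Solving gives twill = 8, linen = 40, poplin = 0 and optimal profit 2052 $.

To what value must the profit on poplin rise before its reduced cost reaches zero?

At the optimum: dye uses 256 of 256 (binding); loom time uses 120 of 120 (binding); cotton uses 64 of 85 (slack = 21).
Since cotton is not tight, its dual is 0.
From A_Bᵀ y = c: 2·y_dye + 5·y_loom time = 46.5; 6·y_dye + 2·y_loom time = 42.
→ y_dye = 4.5 and y_loom time = 7.5.
poplin enters the basis when its profit ≥ yᵀa₃ = 4.5·4 + 7.5·5 = 55.5.

55.5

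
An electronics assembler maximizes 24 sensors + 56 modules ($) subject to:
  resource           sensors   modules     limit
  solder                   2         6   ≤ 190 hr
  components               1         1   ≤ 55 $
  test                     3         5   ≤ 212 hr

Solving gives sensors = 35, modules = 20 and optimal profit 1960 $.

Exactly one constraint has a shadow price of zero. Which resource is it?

solder: 190/190 (binding)
components: 55/55 (binding)
test: 205/212 (slack 7)
By complementary slackness, a constraint with positive slack has shadow price 0 → test.

test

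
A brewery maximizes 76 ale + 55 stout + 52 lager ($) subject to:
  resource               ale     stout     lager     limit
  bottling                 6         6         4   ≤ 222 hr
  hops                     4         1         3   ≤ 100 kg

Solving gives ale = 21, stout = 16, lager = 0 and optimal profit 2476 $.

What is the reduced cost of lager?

-1

At the optimum: bottling uses 222 of 222 (binding); hops uses 100 of 100 (binding).
Dual feasibility on the basic columns requires 6·y_bottling + 4·y_hops = 76, 6·y_bottling + 1·y_hops = 55.
→ y_bottling = 8 and y_hops = 7.
Reduced cost of lager: c₃ − yᵀa₃ = 52 − (8·4 + 7·3) = 52 − 53 = -1.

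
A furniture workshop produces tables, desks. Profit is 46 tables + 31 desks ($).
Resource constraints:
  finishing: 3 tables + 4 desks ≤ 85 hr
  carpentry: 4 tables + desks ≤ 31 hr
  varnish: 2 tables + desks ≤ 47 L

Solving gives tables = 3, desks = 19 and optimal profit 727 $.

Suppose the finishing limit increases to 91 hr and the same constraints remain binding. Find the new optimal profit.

763

At the optimum: finishing uses 85 of 85 (binding); carpentry uses 31 of 31 (binding); varnish uses 25 of 47 (slack = 22).
Since varnish is not tight, its dual is 0.
Dual feasibility on the basic columns requires 3·y_finishing + 4·y_carpentry = 46, 4·y_finishing + 1·y_carpentry = 31.
Solving: y_finishing = 6, y_carpentry = 7.
Δz = y_finishing·Δb = 6 × (6) = 36, so new z* = 727 + 36 = 763.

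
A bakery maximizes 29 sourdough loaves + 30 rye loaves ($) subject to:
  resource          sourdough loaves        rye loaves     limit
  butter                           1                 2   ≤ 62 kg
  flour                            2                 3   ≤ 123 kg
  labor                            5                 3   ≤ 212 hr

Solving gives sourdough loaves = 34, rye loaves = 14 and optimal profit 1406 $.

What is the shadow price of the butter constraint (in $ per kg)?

9

Check each constraint at x*: butter 62/62 (tight); flour 110/123 (slack 13); labor 212/212 (tight).
Since flour is not tight, its dual is 0.
From A_Bᵀ y = c: 1·y_butter + 5·y_labor = 29; 2·y_butter + 3·y_labor = 30.
This yields shadow prices y_butter = 9, y_labor = 4.
Shadow price of butter = 9.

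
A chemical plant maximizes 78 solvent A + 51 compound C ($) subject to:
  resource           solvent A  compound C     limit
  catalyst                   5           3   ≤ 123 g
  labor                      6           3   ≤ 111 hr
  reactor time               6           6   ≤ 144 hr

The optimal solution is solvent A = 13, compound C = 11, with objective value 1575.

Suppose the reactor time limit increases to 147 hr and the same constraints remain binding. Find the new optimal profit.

Check each constraint at x*: catalyst 98/123 (slack 25); labor 111/111 (tight); reactor time 144/144 (tight).
Since catalyst is not tight, its dual is 0.
Dual feasibility on the basic columns requires 6·y_labor + 6·y_reactor time = 78, 3·y_labor + 6·y_reactor time = 51.
This yields shadow prices y_labor = 9, y_reactor time = 4.
Δz = y_reactor time·Δb = 4 × (3) = 12, so new z* = 1575 + 12 = 1587.

1587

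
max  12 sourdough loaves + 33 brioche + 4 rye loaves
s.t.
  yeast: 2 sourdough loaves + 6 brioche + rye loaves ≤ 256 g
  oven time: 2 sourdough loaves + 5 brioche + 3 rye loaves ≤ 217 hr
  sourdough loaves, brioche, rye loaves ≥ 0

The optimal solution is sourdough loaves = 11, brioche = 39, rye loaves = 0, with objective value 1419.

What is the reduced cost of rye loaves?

-8

Both yeast and oven time are binding at x*.
Dual feasibility on the basic columns requires 2·y_yeast + 2·y_oven time = 12, 6·y_yeast + 5·y_oven time = 33.
This yields shadow prices y_yeast = 3, y_oven time = 3.
Reduced cost of rye loaves: c₃ − yᵀa₃ = 4 − (3·1 + 3·3) = 4 − 12 = -8.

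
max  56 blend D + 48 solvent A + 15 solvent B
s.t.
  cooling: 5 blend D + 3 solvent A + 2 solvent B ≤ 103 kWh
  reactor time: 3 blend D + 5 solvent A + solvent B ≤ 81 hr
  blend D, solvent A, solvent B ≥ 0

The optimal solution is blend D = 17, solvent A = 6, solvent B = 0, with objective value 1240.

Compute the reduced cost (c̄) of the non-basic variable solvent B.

Both cooling and reactor time are binding at x*.
Dual feasibility on the basic columns requires 5·y_cooling + 3·y_reactor time = 56, 3·y_cooling + 5·y_reactor time = 48.
Solving: y_cooling = 8.5, y_reactor time = 4.5.
Reduced cost of solvent B: c₃ − yᵀa₃ = 15 − (8.5·2 + 4.5·1) = 15 − 21.5 = -6.5.

-6.5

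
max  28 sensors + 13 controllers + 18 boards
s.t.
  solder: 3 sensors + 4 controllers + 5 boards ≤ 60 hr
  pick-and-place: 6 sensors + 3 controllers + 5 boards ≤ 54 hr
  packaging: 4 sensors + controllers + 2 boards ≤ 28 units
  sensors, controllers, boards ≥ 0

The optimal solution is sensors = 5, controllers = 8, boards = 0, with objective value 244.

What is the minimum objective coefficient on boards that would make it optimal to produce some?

22

At the optimum: solder uses 47 of 60 (slack = 13); pick-and-place uses 54 of 54 (binding); packaging uses 28 of 28 (binding).
Since solder is not tight, its dual is 0.
Dual feasibility on the basic columns requires 6·y_pick-and-place + 4·y_packaging = 28, 3·y_pick-and-place + 1·y_packaging = 13.
→ y_pick-and-place = 4 and y_packaging = 1.
boards enters the basis when its profit ≥ yᵀa₃ = 4·5 + 1·2 = 22.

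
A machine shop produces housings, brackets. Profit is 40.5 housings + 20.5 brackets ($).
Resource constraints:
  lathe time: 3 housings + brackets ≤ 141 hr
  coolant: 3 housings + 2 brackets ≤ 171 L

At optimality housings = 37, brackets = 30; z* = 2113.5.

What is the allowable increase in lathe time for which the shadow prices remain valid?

Binding constraints: lathe time, coolant. The basis is B = [[3,1],[3,2]] with det 3.
Per unit increase in lathe time, x* moves by d = (0.6667, -1).
The basis stays optimal until brackets reaches 0; allowable increase = 30 hr.

30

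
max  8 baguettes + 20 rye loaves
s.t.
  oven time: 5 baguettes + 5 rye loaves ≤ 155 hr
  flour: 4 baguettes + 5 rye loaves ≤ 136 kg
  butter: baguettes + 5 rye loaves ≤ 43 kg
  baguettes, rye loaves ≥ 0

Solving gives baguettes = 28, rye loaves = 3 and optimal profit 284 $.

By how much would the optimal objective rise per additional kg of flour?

Check each constraint at x*: oven time 155/155 (tight); flour 127/136 (slack 9); butter 43/43 (tight).
By complementary slackness, y = 0 for the non-binding constraint.
From A_Bᵀ y = c: 5·y_oven time + 1·y_butter = 8; 5·y_oven time + 5·y_butter = 20.
→ y_oven time = 1 and y_butter = 3.
Shadow price of flour = 0.

0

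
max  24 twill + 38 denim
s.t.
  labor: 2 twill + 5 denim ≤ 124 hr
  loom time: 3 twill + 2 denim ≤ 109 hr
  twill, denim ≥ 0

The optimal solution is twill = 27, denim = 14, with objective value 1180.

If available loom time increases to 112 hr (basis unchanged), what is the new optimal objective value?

1192

Both labor and loom time are binding at x*.
From A_Bᵀ y = c: 2·y_labor + 3·y_loom time = 24; 5·y_labor + 2·y_loom time = 38.
Solving: y_labor = 6, y_loom time = 4.
Δz = y_loom time·Δb = 4 × (3) = 12, so new z* = 1180 + 12 = 1192.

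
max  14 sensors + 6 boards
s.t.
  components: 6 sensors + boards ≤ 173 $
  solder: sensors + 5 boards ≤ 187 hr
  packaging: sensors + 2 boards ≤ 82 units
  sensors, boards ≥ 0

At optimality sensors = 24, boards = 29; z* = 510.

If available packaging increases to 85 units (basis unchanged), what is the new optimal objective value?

516

Binding: components and packaging. Non-binding: solder (18 unused).
By complementary slackness, y = 0 for the non-binding constraint.
From A_Bᵀ y = c: 6·y_components + 1·y_packaging = 14; 1·y_components + 2·y_packaging = 6.
This yields shadow prices y_components = 2, y_packaging = 2.
Δz = y_packaging·Δb = 2 × (3) = 6, so new z* = 510 + 6 = 516.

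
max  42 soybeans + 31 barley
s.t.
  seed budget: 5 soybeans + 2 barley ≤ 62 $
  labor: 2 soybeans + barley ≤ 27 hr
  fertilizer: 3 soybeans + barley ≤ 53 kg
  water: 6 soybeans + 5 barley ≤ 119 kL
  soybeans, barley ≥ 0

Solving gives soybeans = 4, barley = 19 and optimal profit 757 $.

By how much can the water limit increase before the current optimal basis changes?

16

Binding constraints: labor, water. The basis is B = [[2,1],[6,5]] with det 4.
Per unit increase in water, x* moves by d = (-0.25, 0.5).
The basis stays optimal until soybeans reaches 0; allowable increase = 16 kL.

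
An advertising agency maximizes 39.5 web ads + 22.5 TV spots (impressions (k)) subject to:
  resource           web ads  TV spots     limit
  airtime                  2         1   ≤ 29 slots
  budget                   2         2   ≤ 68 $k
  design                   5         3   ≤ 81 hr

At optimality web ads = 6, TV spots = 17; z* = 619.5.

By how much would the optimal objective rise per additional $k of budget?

Binding: airtime and design. Non-binding: budget (22 unused).
Slack constraints have shadow price 0 (complementary slackness).
From A_Bᵀ y = c: 2·y_airtime + 5·y_design = 39.5; 1·y_airtime + 3·y_design = 22.5.
This yields shadow prices y_airtime = 6, y_design = 5.5.
Shadow price of budget = 0.

0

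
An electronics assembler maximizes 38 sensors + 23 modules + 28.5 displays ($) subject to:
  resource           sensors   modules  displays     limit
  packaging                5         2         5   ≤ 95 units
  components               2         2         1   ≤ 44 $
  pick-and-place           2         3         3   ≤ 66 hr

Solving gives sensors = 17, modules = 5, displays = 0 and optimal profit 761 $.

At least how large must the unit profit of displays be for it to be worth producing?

31.5

Check each constraint at x*: packaging 95/95 (tight); components 44/44 (tight); pick-and-place 49/66 (slack 17).
Since pick-and-place is not tight, its dual is 0.
The binding rows give the dual system: 5·y_packaging + 2·y_components = 38 and 2·y_packaging + 2·y_components = 23.
→ y_packaging = 5 and y_components = 6.5.
displays enters the basis when its profit ≥ yᵀa₃ = 5·5 + 6.5·1 = 31.5.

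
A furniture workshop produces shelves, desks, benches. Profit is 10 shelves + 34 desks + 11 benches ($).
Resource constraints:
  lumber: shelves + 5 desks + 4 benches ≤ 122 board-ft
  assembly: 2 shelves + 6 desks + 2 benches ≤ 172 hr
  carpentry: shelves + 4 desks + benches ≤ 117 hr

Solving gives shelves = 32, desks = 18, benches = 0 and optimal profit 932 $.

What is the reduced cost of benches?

At the optimum: lumber uses 122 of 122 (binding); assembly uses 172 of 172 (binding); carpentry uses 104 of 117 (slack = 13).
Slack constraints have shadow price 0 (complementary slackness).
The binding rows give the dual system: 1·y_lumber + 2·y_assembly = 10 and 5·y_lumber + 6·y_assembly = 34.
→ y_lumber = 2 and y_assembly = 4.
Reduced cost of benches: c₃ − yᵀa₃ = 11 − (2·4 + 4·2) = 11 − 16 = -5.

-5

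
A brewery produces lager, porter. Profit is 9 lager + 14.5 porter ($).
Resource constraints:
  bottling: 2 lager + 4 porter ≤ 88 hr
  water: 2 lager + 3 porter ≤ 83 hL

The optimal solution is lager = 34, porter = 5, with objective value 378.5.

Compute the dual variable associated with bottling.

Both bottling and water are binding at x*.
Dual feasibility on the basic columns requires 2·y_bottling + 2·y_water = 9, 4·y_bottling + 3·y_water = 14.5.
This yields shadow prices y_bottling = 1, y_water = 3.5.
Shadow price of bottling = 1.

1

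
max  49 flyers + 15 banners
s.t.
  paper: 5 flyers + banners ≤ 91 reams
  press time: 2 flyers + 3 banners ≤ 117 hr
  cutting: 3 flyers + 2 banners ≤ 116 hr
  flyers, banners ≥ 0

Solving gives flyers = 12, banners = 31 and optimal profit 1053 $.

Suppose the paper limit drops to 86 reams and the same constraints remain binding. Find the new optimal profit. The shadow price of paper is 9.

1008

Δb = -5, so new z* = 1053 + (9)·(-5) = 1053 − 45 = 1008.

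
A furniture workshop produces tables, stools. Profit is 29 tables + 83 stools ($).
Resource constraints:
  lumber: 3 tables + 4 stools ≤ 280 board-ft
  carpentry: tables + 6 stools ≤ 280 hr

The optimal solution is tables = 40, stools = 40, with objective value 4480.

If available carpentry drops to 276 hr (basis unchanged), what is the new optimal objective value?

4442

Both lumber and carpentry are binding at x*.
The binding rows give the dual system: 3·y_lumber + 1·y_carpentry = 29 and 4·y_lumber + 6·y_carpentry = 83.
Solving: y_lumber = 6.5, y_carpentry = 9.5.
Δz = y_carpentry·Δb = 9.5 × (-4) = -38, so new z* = 4480 − 38 = 4442.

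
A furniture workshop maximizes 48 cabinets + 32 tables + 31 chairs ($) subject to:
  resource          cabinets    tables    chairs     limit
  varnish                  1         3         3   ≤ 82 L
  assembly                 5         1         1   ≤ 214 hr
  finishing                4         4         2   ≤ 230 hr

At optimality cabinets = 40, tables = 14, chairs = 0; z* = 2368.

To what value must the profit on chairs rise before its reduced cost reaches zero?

Check each constraint at x*: varnish 82/82 (tight); assembly 214/214 (tight); finishing 216/230 (slack 14).
Since finishing is not tight, its dual is 0.
The binding rows give the dual system: 1·y_varnish + 5·y_assembly = 48 and 3·y_varnish + 1·y_assembly = 32.
This yields shadow prices y_varnish = 8, y_assembly = 8.
chairs enters the basis when its profit ≥ yᵀa₃ = 8·3 + 8·1 = 32.

32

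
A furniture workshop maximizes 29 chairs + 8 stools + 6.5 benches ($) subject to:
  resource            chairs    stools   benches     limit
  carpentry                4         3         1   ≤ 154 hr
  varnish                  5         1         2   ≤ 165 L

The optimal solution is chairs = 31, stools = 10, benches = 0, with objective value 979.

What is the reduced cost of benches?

-4.5

Both carpentry and varnish are binding at x*.
The binding rows give the dual system: 4·y_carpentry + 5·y_varnish = 29 and 3·y_carpentry + 1·y_varnish = 8.
→ y_carpentry = 1 and y_varnish = 5.
Reduced cost of benches: c₃ − yᵀa₃ = 6.5 − (1·1 + 5·2) = 6.5 − 11 = -4.5.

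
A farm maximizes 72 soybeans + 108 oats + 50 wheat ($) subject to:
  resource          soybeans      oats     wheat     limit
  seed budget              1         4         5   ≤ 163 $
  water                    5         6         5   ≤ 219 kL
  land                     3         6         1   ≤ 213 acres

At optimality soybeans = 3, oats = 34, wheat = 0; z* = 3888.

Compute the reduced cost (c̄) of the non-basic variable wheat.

At the optimum: seed budget uses 139 of 163 (slack = 24); water uses 219 of 219 (binding); land uses 213 of 213 (binding).
By complementary slackness, y = 0 for the non-binding constraint.
Dual feasibility on the basic columns requires 5·y_water + 3·y_land = 72, 6·y_water + 6·y_land = 108.
This yields shadow prices y_water = 9, y_land = 9.
Reduced cost of wheat: c₃ − yᵀa₃ = 50 − (9·5 + 9·1) = 50 − 54 = -4.

-4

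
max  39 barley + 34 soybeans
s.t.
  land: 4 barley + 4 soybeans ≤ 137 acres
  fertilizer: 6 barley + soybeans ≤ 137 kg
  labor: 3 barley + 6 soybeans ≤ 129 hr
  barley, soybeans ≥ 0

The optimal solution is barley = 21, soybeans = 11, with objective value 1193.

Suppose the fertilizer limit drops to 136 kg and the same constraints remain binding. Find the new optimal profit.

Check each constraint at x*: land 128/137 (slack 9); fertilizer 137/137 (tight); labor 129/129 (tight).
By complementary slackness, y = 0 for the non-binding constraint.
The binding rows give the dual system: 6·y_fertilizer + 3·y_labor = 39 and 1·y_fertilizer + 6·y_labor = 34.
Solving: y_fertilizer = 4, y_labor = 5.
Δz = y_fertilizer·Δb = 4 × (-1) = -4, so new z* = 1193 − 4 = 1189.

1189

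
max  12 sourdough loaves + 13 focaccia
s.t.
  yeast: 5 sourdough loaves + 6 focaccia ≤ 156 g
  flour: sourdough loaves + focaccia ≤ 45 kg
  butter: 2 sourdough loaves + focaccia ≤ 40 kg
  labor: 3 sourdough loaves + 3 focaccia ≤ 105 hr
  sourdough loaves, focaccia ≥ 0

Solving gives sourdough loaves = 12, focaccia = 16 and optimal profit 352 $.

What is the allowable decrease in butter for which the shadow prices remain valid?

14

Binding constraints: yeast, butter. The basis is B = [[5,6],[2,1]] with det -7.
Per unit decrease in butter, x* moves by d = (-0.8571, 0.7143).
The basis stays optimal until sourdough loaves reaches 0; allowable decrease = 14 kg.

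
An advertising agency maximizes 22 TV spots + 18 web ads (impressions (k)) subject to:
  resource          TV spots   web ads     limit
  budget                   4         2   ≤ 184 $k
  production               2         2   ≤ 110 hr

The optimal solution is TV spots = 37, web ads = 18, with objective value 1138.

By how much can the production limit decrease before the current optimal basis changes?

Binding constraints: budget, production. The basis is B = [[4,2],[2,2]] with det 4.
Per unit decrease in production, x* moves by d = (0.5, -1).
The basis stays optimal until web ads reaches 0; allowable decrease = 18 hr.

18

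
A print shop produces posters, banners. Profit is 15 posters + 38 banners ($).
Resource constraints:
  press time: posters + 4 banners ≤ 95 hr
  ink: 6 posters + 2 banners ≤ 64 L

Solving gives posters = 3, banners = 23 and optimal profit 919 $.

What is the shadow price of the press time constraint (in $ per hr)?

9

Both press time and ink are binding at x*.
The binding rows give the dual system: 1·y_press time + 6·y_ink = 15 and 4·y_press time + 2·y_ink = 38.
Solving: y_press time = 9, y_ink = 1.
Shadow price of press time = 9.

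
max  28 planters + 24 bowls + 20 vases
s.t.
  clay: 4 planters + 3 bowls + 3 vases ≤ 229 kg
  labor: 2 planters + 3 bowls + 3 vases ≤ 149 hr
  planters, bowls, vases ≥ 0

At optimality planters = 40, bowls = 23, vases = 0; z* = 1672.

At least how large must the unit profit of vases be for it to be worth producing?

24

Both clay and labor are binding at x*.
The binding rows give the dual system: 4·y_clay + 2·y_labor = 28 and 3·y_clay + 3·y_labor = 24.
Solving: y_clay = 6, y_labor = 2.
vases enters the basis when its profit ≥ yᵀa₃ = 6·3 + 2·3 = 24.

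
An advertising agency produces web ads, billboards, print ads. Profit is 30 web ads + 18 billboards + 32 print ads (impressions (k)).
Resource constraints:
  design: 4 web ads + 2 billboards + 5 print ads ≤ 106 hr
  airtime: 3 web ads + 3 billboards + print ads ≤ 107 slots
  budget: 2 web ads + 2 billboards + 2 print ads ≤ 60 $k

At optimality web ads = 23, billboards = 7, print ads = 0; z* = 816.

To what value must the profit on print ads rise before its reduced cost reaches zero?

36

At the optimum: design uses 106 of 106 (binding); airtime uses 90 of 107 (slack = 17); budget uses 60 of 60 (binding).
By complementary slackness, y = 0 for the non-binding constraint.
The binding rows give the dual system: 4·y_design + 2·y_budget = 30 and 2·y_design + 2·y_budget = 18.
→ y_design = 6 and y_budget = 3.
print ads enters the basis when its profit ≥ yᵀa₃ = 6·5 + 3·2 = 36.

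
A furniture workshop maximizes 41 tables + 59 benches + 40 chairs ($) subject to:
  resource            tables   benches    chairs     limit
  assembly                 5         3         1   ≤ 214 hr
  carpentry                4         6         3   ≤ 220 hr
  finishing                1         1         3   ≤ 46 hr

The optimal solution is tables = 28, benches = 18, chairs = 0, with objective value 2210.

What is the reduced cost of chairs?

At the optimum: assembly uses 194 of 214 (slack = 20); carpentry uses 220 of 220 (binding); finishing uses 46 of 46 (binding).
By complementary slackness, y = 0 for the non-binding constraint.
The binding rows give the dual system: 4·y_carpentry + 1·y_finishing = 41 and 6·y_carpentry + 1·y_finishing = 59.
Solving: y_carpentry = 9, y_finishing = 5.
Reduced cost of chairs: c₃ − yᵀa₃ = 40 − (9·3 + 5·3) = 40 − 42 = -2.

-2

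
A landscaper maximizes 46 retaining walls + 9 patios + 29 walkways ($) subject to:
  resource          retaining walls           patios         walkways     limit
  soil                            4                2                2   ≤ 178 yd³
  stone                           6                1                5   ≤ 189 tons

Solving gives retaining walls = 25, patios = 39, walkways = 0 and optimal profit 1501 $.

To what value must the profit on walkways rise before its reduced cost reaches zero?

Both soil and stone are binding at x*.
Dual feasibility on the basic columns requires 4·y_soil + 6·y_stone = 46, 2·y_soil + 1·y_stone = 9.
Solving: y_soil = 1, y_stone = 7.
walkways enters the basis when its profit ≥ yᵀa₃ = 1·2 + 7·5 = 37.

37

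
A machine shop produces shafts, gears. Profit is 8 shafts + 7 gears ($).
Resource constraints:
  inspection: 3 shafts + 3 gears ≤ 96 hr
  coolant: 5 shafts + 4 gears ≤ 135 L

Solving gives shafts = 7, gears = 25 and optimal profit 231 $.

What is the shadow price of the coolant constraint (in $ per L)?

Check each constraint at x*: inspection 96/96 (tight); coolant 135/135 (tight).
From A_Bᵀ y = c: 3·y_inspection + 5·y_coolant = 8; 3·y_inspection + 4·y_coolant = 7.
Solving: y_inspection = 1, y_coolant = 1.
Shadow price of coolant = 1.

1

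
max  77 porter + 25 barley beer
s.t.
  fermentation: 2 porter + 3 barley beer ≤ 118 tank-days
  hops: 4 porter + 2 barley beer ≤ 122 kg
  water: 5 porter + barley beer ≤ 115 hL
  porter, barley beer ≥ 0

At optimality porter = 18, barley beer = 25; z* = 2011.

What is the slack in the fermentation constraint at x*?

7

fermentation used = 2·18 + 3·25 = 111; slack = 118 − 111 = 7.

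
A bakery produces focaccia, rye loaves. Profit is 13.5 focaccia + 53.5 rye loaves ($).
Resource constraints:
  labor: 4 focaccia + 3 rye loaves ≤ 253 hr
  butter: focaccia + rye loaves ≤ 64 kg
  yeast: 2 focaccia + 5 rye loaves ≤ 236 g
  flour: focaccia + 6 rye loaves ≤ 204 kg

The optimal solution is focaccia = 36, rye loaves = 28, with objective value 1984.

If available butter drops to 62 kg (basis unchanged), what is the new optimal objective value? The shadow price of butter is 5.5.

Δb = -2, so new z* = 1984 + (5.5)·(-2) = 1984 − 11 = 1973.

1973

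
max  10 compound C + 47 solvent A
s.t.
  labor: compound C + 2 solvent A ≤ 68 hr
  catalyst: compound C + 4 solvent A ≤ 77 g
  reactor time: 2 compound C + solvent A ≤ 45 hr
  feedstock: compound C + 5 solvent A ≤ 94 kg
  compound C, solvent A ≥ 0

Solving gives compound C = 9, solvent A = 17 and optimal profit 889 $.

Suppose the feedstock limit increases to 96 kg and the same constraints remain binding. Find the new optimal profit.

Binding: catalyst and feedstock. Non-binding: labor (25 unused), reactor time (10 unused).
By complementary slackness, y = 0 for the non-binding constraints.
Dual feasibility on the basic columns requires 1·y_catalyst + 1·y_feedstock = 10, 4·y_catalyst + 5·y_feedstock = 47.
Solving: y_catalyst = 3, y_feedstock = 7.
Δz = y_feedstock·Δb = 7 × (2) = 14, so new z* = 889 + 14 = 903.

903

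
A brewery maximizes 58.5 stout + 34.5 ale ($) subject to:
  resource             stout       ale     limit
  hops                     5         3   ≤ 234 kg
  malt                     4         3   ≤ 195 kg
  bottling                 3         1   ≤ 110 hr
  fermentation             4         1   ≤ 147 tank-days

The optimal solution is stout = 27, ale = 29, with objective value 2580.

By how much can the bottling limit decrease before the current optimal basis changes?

45

Binding constraints: malt, bottling. The basis is B = [[4,3],[3,1]] with det -5.
Per unit decrease in bottling, x* moves by d = (-0.6, 0.8).
The basis stays optimal until stout reaches 0; allowable decrease = 45 hr.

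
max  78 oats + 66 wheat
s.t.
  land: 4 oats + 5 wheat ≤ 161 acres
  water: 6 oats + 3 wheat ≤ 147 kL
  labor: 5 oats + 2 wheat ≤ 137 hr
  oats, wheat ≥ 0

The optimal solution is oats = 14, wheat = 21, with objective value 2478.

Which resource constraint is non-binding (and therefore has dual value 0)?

labor

land: 161/161 (binding)
water: 147/147 (binding)
labor: 112/137 (slack 25)
By complementary slackness, a constraint with positive slack has shadow price 0 → labor.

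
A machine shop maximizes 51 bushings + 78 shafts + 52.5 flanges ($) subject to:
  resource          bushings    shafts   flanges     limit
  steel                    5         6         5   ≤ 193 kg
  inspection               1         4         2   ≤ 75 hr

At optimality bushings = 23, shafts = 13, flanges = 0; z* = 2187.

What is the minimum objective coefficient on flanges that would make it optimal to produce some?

At the optimum: steel uses 193 of 193 (binding); inspection uses 75 of 75 (binding).
From A_Bᵀ y = c: 5·y_steel + 1·y_inspection = 51; 6·y_steel + 4·y_inspection = 78.
Solving: y_steel = 9, y_inspection = 6.
flanges enters the basis when its profit ≥ yᵀa₃ = 9·5 + 6·2 = 57.

57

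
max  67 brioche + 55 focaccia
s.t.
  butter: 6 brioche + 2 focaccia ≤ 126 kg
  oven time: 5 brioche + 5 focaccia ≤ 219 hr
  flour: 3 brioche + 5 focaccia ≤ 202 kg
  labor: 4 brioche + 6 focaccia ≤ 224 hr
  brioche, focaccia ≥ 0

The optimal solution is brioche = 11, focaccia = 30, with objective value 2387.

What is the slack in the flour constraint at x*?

flour used = 3·11 + 5·30 = 183; slack = 202 − 183 = 19.

19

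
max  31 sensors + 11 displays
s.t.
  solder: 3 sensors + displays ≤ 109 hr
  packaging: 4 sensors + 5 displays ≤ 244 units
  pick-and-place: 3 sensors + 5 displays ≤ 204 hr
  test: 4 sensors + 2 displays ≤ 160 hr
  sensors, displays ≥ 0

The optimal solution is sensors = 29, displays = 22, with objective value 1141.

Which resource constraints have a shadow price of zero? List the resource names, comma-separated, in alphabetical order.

packaging, pick-and-place

solder: 109/109 (binding)
packaging: 226/244 (slack 18)
pick-and-place: 197/204 (slack 7)
test: 160/160 (binding)
By complementary slackness, a constraint with positive slack has shadow price 0 → packaging, pick-and-place.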